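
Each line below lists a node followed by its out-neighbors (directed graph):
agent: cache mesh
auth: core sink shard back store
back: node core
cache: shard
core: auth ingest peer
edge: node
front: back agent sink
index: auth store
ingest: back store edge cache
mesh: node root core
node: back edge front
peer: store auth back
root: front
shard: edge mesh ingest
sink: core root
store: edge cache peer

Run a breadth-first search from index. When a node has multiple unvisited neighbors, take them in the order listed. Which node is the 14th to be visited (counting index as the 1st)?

node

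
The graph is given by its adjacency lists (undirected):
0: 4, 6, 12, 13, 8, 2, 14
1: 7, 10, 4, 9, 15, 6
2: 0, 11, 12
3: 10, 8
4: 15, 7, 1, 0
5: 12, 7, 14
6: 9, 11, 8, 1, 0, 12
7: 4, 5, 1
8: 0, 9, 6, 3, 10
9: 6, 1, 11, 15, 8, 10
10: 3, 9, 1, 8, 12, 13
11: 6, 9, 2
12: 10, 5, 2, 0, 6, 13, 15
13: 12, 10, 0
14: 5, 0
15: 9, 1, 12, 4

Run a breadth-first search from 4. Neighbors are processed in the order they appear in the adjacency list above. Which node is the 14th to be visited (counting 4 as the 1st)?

14

Visit 4; enqueue 15, 7, 1, 0 → queue [15, 7, 1, 0]
Visit 15; enqueue 9, 12 → queue [7, 1, 0, 9, 12]
Visit 7; enqueue 5 → queue [1, 0, 9, 12, 5]
Visit 1; enqueue 10, 6 → queue [0, 9, 12, 5, 10, 6]
Visit 0; enqueue 13, 8, 2, 14 → queue [9, 12, 5, 10, 6, 13, 8, 2, 14]
Visit 9; enqueue 11 → queue [12, 5, 10, 6, 13, 8, 2, 14, 11]
Visit 12 → queue [5, 10, 6, 13, 8, 2, 14, 11]
Visit 5 → queue [10, 6, 13, 8, 2, 14, 11]
Visit 10; enqueue 3 → queue [6, 13, 8, 2, 14, 11, 3]
Visit 6 → queue [13, 8, 2, 14, 11, 3]
Visit 13 → queue [8, 2, 14, 11, 3]
Visit 8 → queue [2, 14, 11, 3]
Visit 2 → queue [14, 11, 3]
Visit 14 → queue [11, 3]
Visit 11 → queue [3]
Visit 3 → queue []

Visit order: 4, 15, 7, 1, 0, 9, 12, 5, 10, 6, 13, 8, 2, 14, 11, 3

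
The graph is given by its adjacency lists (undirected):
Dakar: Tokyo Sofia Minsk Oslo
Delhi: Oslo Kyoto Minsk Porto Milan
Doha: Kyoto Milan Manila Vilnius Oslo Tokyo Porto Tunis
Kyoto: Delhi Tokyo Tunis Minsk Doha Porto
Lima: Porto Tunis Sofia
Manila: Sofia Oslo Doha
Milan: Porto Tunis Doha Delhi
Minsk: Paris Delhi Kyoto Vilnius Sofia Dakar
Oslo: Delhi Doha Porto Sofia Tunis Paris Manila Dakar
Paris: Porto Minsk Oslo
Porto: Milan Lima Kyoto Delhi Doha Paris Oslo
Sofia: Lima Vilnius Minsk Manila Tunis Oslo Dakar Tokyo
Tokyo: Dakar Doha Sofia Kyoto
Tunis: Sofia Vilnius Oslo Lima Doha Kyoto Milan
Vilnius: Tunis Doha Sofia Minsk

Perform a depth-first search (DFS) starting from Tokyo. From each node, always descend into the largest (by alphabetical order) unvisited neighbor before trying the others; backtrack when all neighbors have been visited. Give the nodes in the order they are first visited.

Visit Tokyo
Tokyo → Sofia
Sofia → Vilnius
Vilnius → Tunis
Tunis → Oslo
Oslo → Porto
Porto → Paris
Paris → Minsk
Minsk → Kyoto
Kyoto → Doha
Doha → Milan
Milan → Delhi
Doha → Manila
Minsk → Dakar
Porto → Lima

Tokyo, Sofia, Vilnius, Tunis, Oslo, Porto, Paris, Minsk, Kyoto, Doha, Milan, Delhi, Manila, Dakar, Lima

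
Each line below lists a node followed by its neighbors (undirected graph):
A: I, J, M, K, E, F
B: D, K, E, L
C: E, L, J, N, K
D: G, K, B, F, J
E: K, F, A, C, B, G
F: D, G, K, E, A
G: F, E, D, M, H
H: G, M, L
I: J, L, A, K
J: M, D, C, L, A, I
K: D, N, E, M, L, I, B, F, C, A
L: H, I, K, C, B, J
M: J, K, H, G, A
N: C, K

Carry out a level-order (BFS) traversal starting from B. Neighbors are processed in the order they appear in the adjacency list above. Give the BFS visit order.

B D K E L G F J N M I C A H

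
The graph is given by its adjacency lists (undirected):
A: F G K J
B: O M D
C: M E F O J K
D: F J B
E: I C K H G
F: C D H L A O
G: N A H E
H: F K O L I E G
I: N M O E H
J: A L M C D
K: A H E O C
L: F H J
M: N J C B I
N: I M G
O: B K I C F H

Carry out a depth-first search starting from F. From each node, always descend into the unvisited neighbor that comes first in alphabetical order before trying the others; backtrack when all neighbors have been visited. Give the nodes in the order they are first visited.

Visit F
F → A
A → G
G → E
E → C
C → J
J → D
D → B
B → M
M → I
I → H
H → K
K → O
H → L
I → N

F -> A -> G -> E -> C -> J -> D -> B -> M -> I -> H -> K -> O -> L -> N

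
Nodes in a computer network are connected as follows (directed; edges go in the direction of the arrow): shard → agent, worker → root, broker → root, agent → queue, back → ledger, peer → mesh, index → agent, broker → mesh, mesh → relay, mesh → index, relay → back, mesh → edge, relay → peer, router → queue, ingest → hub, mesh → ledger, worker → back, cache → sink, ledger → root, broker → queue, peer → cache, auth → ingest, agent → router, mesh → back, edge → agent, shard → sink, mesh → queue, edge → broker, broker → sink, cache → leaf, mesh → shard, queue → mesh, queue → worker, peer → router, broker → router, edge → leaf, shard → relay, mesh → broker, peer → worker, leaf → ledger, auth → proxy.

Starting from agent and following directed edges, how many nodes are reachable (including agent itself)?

17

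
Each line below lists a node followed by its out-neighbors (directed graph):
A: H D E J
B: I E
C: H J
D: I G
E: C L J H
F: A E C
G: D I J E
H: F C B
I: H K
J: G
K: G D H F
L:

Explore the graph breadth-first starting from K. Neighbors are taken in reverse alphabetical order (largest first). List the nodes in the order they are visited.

K -> H -> G -> F -> D -> C -> B -> J -> I -> E -> A -> L

Visit K; enqueue H, G, F, D → queue [H, G, F, D]
Visit H; enqueue C, B → queue [G, F, D, C, B]
Visit G; enqueue J, I, E → queue [F, D, C, B, J, I, E]
Visit F; enqueue A → queue [D, C, B, J, I, E, A]
Visit D → queue [C, B, J, I, E, A]
Visit C → queue [B, J, I, E, A]
Visit B → queue [J, I, E, A]
Visit J → queue [I, E, A]
Visit I → queue [E, A]
Visit E; enqueue L → queue [A, L]
Visit A → queue [L]
Visit L → queue []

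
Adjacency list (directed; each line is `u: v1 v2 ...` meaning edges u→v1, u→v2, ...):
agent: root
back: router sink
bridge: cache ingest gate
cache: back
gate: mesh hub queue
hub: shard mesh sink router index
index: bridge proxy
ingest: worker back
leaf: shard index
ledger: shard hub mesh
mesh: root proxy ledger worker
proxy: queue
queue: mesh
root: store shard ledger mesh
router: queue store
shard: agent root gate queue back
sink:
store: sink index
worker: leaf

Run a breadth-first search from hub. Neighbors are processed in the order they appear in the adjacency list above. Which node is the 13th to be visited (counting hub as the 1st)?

ledger

Visit hub; enqueue shard, mesh, sink, router, index → queue [shard, mesh, sink, router, index]
Visit shard; enqueue agent, root, gate, queue, back → queue [mesh, sink, router, index, agent, root, gate, queue, back]
Visit mesh; enqueue proxy, ledger, worker → queue [sink, router, index, agent, root, gate, queue, back, proxy, ledger, worker]
Visit sink → queue [router, index, agent, root, gate, queue, back, proxy, ledger, worker]
Visit router; enqueue store → queue [index, agent, root, gate, queue, back, proxy, ledger, worker, store]
Visit index; enqueue bridge → queue [agent, root, gate, queue, back, proxy, ledger, worker, store, bridge]
Visit agent → queue [root, gate, queue, back, proxy, ledger, worker, store, bridge]
Visit root → queue [gate, queue, back, proxy, ledger, worker, store, bridge]
Visit gate → queue [queue, back, proxy, ledger, worker, store, bridge]
Visit queue → queue [back, proxy, ledger, worker, store, bridge]
Visit back → queue [proxy, ledger, worker, store, bridge]
Visit proxy → queue [ledger, worker, store, bridge]
Visit ledger → queue [worker, store, bridge]
Visit worker; enqueue leaf → queue [store, bridge, leaf]
Visit store → queue [bridge, leaf]
Visit bridge; enqueue cache, ingest → queue [leaf, cache, ingest]
Visit leaf → queue [cache, ingest]
Visit cache → queue [ingest]
Visit ingest → queue []

Visit order: hub, shard, mesh, sink, router, index, agent, root, gate, queue, back, proxy, ledger, worker, store, bridge, leaf, cache, ingest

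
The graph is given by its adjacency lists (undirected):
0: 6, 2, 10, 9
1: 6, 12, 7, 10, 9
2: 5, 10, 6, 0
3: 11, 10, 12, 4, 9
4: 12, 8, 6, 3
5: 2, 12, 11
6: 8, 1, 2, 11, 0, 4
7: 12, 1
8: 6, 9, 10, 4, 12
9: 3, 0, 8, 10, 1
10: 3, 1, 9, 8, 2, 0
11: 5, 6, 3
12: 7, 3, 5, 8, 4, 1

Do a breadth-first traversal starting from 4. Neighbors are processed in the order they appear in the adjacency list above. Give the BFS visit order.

4 12 8 6 3 7 5 1 9 10 2 11 0

Visit 4; enqueue 12, 8, 6, 3 → queue [12, 8, 6, 3]
Visit 12; enqueue 7, 5, 1 → queue [8, 6, 3, 7, 5, 1]
Visit 8; enqueue 9, 10 → queue [6, 3, 7, 5, 1, 9, 10]
Visit 6; enqueue 2, 11, 0 → queue [3, 7, 5, 1, 9, 10, 2, 11, 0]
Visit 3 → queue [7, 5, 1, 9, 10, 2, 11, 0]
Visit 7 → queue [5, 1, 9, 10, 2, 11, 0]
Visit 5 → queue [1, 9, 10, 2, 11, 0]
Visit 1 → queue [9, 10, 2, 11, 0]
Visit 9 → queue [10, 2, 11, 0]
Visit 10 → queue [2, 11, 0]
Visit 2 → queue [11, 0]
Visit 11 → queue [0]
Visit 0 → queue []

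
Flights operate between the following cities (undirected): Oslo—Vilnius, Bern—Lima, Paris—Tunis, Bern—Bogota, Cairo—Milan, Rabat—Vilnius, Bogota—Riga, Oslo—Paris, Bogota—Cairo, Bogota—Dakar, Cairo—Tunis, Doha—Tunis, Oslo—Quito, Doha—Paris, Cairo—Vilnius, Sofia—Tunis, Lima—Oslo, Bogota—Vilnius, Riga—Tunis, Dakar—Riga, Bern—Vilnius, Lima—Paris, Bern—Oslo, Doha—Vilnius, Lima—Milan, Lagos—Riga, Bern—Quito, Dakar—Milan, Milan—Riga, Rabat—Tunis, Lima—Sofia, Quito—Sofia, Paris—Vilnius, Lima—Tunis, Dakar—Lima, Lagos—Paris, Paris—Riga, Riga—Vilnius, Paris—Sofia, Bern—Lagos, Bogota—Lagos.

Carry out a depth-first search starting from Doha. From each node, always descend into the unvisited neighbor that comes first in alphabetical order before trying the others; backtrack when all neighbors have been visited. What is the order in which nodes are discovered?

Doha, Paris, Lagos, Bern, Bogota, Cairo, Milan, Dakar, Lima, Oslo, Quito, Sofia, Tunis, Rabat, Vilnius, Riga

Visit Doha
Doha → Paris
Paris → Lagos
Lagos → Bern
Bern → Bogota
Bogota → Cairo
Cairo → Milan
Milan → Dakar
Dakar → Lima
Lima → Oslo
Oslo → Quito
Quito → Sofia
Sofia → Tunis
Tunis → Rabat
Rabat → Vilnius
Vilnius → Riga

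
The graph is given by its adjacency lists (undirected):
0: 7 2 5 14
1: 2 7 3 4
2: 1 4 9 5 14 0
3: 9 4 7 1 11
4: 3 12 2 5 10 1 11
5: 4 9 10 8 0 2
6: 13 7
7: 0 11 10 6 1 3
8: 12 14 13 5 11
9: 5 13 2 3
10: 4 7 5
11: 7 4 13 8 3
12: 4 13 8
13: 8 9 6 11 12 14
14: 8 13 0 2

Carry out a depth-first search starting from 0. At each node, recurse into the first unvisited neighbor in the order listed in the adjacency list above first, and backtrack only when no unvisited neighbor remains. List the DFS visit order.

Visit 0
0 → 7
7 → 11
11 → 4
4 → 3
3 → 9
9 → 5
5 → 10
5 → 8
8 → 12
12 → 13
13 → 6
13 → 14
14 → 2
2 → 1

0 7 11 4 3 9 5 10 8 12 13 6 14 2 1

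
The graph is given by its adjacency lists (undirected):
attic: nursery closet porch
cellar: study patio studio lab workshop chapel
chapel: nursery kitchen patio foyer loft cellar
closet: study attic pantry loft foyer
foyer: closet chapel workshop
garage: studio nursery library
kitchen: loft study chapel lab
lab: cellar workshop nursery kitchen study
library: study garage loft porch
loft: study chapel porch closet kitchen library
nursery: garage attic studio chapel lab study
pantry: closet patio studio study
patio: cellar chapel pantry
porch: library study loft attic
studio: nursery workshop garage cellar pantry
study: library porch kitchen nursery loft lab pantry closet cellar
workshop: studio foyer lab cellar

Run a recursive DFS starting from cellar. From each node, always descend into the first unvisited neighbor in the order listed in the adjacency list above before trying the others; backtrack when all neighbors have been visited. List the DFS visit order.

cellar, study, library, garage, studio, nursery, attic, closet, pantry, patio, chapel, kitchen, loft, porch, lab, workshop, foyer

Visit cellar
cellar → study
study → library
library → garage
garage → studio
studio → nursery
nursery → attic
attic → closet
closet → pantry
pantry → patio
patio → chapel
chapel → kitchen
kitchen → loft
loft → porch
kitchen → lab
lab → workshop
workshop → foyer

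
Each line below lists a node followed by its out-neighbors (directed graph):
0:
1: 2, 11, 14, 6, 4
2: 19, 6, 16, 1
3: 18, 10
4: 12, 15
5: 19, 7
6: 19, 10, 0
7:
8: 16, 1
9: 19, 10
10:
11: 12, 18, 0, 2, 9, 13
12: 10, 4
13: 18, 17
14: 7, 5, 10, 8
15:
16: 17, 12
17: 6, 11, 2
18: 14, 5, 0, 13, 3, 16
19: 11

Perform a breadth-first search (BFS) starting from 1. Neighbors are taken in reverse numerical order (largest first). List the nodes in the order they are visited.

1, 14, 11, 6, 4, 2, 10, 8, 7, 5, 18, 13, 12, 9, 0, 19, 15, 16, 3, 17

Visit 1; enqueue 14, 11, 6, 4, 2 → queue [14, 11, 6, 4, 2]
Visit 14; enqueue 10, 8, 7, 5 → queue [11, 6, 4, 2, 10, 8, 7, 5]
Visit 11; enqueue 18, 13, 12, 9, 0 → queue [6, 4, 2, 10, 8, 7, 5, 18, 13, 12, 9, 0]
Visit 6; enqueue 19 → queue [4, 2, 10, 8, 7, 5, 18, 13, 12, 9, 0, 19]
Visit 4; enqueue 15 → queue [2, 10, 8, 7, 5, 18, 13, 12, 9, 0, 19, 15]
Visit 2; enqueue 16 → queue [10, 8, 7, 5, 18, 13, 12, 9, 0, 19, 15, 16]
Visit 10 → queue [8, 7, 5, 18, 13, 12, 9, 0, 19, 15, 16]
Visit 8 → queue [7, 5, 18, 13, 12, 9, 0, 19, 15, 16]
Visit 7 → queue [5, 18, 13, 12, 9, 0, 19, 15, 16]
Visit 5 → queue [18, 13, 12, 9, 0, 19, 15, 16]
Visit 18; enqueue 3 → queue [13, 12, 9, 0, 19, 15, 16, 3]
Visit 13; enqueue 17 → queue [12, 9, 0, 19, 15, 16, 3, 17]
Visit 12 → queue [9, 0, 19, 15, 16, 3, 17]
Visit 9 → queue [0, 19, 15, 16, 3, 17]
Visit 0 → queue [19, 15, 16, 3, 17]
Visit 19 → queue [15, 16, 3, 17]
Visit 15 → queue [16, 3, 17]
Visit 16 → queue [3, 17]
Visit 3 → queue [17]
Visit 17 → queue []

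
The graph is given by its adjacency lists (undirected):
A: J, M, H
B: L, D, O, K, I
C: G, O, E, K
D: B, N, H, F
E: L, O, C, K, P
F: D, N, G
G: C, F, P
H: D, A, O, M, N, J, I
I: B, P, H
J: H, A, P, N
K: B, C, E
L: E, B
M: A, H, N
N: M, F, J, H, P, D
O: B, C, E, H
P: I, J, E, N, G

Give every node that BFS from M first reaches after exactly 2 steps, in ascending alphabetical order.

D, F, I, J, O, P

Level 0: M
Level 1: A, H, N
Level 2: D, F, I, J, O, P
Level 3: B, C, E, G
Level 4: K, L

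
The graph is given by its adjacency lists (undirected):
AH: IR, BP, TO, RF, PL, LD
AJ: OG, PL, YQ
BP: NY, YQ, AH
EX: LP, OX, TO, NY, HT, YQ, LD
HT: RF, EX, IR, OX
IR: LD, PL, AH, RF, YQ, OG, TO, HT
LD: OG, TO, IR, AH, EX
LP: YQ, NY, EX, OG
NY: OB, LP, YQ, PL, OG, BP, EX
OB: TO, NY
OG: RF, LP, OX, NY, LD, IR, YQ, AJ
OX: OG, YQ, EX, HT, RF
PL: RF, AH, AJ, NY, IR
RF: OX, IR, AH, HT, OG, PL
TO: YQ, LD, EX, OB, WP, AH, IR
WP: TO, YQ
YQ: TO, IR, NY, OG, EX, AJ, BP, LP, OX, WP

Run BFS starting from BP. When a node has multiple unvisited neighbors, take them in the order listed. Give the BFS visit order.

Visit BP; enqueue NY, YQ, AH → queue [NY, YQ, AH]
Visit NY; enqueue OB, LP, PL, OG, EX → queue [YQ, AH, OB, LP, PL, OG, EX]
Visit YQ; enqueue TO, IR, AJ, OX, WP → queue [AH, OB, LP, PL, OG, EX, TO, IR, AJ, OX, WP]
Visit AH; enqueue RF, LD → queue [OB, LP, PL, OG, EX, TO, IR, AJ, OX, WP, RF, LD]
Visit OB → queue [LP, PL, OG, EX, TO, IR, AJ, OX, WP, RF, LD]
Visit LP → queue [PL, OG, EX, TO, IR, AJ, OX, WP, RF, LD]
Visit PL → queue [OG, EX, TO, IR, AJ, OX, WP, RF, LD]
Visit OG → queue [EX, TO, IR, AJ, OX, WP, RF, LD]
Visit EX; enqueue HT → queue [TO, IR, AJ, OX, WP, RF, LD, HT]
Visit TO → queue [IR, AJ, OX, WP, RF, LD, HT]
Visit IR → queue [AJ, OX, WP, RF, LD, HT]
Visit AJ → queue [OX, WP, RF, LD, HT]
Visit OX → queue [WP, RF, LD, HT]
Visit WP → queue [RF, LD, HT]
Visit RF → queue [LD, HT]
Visit LD → queue [HT]
Visit HT → queue []

BP → NY → YQ → AH → OB → LP → PL → OG → EX → TO → IR → AJ → OX → WP → RF → LD → HT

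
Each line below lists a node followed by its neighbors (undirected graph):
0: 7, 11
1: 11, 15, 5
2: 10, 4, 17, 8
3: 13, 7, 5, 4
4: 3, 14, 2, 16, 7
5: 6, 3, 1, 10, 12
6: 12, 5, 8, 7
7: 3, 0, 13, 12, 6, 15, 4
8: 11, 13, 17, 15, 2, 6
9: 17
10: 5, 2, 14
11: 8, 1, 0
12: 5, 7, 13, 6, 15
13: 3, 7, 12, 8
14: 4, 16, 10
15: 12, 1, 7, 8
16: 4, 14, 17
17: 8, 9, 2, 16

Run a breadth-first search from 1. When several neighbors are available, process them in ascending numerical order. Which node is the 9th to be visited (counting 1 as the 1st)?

Visit 1; enqueue 5, 11, 15 → queue [5, 11, 15]
Visit 5; enqueue 3, 6, 10, 12 → queue [11, 15, 3, 6, 10, 12]
Visit 11; enqueue 0, 8 → queue [15, 3, 6, 10, 12, 0, 8]
Visit 15; enqueue 7 → queue [3, 6, 10, 12, 0, 8, 7]
Visit 3; enqueue 4, 13 → queue [6, 10, 12, 0, 8, 7, 4, 13]
Visit 6 → queue [10, 12, 0, 8, 7, 4, 13]
Visit 10; enqueue 2, 14 → queue [12, 0, 8, 7, 4, 13, 2, 14]
Visit 12 → queue [0, 8, 7, 4, 13, 2, 14]
Visit 0 → queue [8, 7, 4, 13, 2, 14]
Visit 8; enqueue 17 → queue [7, 4, 13, 2, 14, 17]
Visit 7 → queue [4, 13, 2, 14, 17]
Visit 4; enqueue 16 → queue [13, 2, 14, 17, 16]
Visit 13 → queue [2, 14, 17, 16]
Visit 2 → queue [14, 17, 16]
Visit 14 → queue [17, 16]
Visit 17; enqueue 9 → queue [16, 9]
Visit 16 → queue [9]
Visit 9 → queue []

Visit order: 1, 5, 11, 15, 3, 6, 10, 12, 0, 8, 7, 4, 13, 2, 14, 17, 16, 9

0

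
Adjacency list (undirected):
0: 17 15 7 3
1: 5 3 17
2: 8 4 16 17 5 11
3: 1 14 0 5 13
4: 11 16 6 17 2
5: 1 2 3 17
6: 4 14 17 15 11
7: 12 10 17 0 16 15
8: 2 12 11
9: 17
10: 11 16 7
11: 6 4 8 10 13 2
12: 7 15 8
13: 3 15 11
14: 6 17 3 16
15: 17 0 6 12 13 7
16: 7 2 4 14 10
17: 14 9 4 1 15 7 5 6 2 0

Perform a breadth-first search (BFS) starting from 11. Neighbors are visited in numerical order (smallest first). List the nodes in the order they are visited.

Visit 11; enqueue 2, 4, 6, 8, 10, 13 → queue [2, 4, 6, 8, 10, 13]
Visit 2; enqueue 5, 16, 17 → queue [4, 6, 8, 10, 13, 5, 16, 17]
Visit 4 → queue [6, 8, 10, 13, 5, 16, 17]
Visit 6; enqueue 14, 15 → queue [8, 10, 13, 5, 16, 17, 14, 15]
Visit 8; enqueue 12 → queue [10, 13, 5, 16, 17, 14, 15, 12]
Visit 10; enqueue 7 → queue [13, 5, 16, 17, 14, 15, 12, 7]
Visit 13; enqueue 3 → queue [5, 16, 17, 14, 15, 12, 7, 3]
Visit 5; enqueue 1 → queue [16, 17, 14, 15, 12, 7, 3, 1]
Visit 16 → queue [17, 14, 15, 12, 7, 3, 1]
Visit 17; enqueue 0, 9 → queue [14, 15, 12, 7, 3, 1, 0, 9]
Visit 14 → queue [15, 12, 7, 3, 1, 0, 9]
Visit 15 → queue [12, 7, 3, 1, 0, 9]
Visit 12 → queue [7, 3, 1, 0, 9]
Visit 7 → queue [3, 1, 0, 9]
Visit 3 → queue [1, 0, 9]
Visit 1 → queue [0, 9]
Visit 0 → queue [9]
Visit 9 → queue []

11, 2, 4, 6, 8, 10, 13, 5, 16, 17, 14, 15, 12, 7, 3, 1, 0, 9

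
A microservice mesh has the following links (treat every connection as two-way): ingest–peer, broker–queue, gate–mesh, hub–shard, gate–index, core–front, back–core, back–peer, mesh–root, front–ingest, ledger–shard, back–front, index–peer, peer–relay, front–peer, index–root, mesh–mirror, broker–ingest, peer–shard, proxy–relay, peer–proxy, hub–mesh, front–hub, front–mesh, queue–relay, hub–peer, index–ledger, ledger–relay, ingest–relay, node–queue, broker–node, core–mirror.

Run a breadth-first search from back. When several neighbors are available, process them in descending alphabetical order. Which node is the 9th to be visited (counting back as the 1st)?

Visit back; enqueue peer, front, core → queue [peer, front, core]
Visit peer; enqueue shard, relay, proxy, ingest, index, hub → queue [front, core, shard, relay, proxy, ingest, index, hub]
Visit front; enqueue mesh → queue [core, shard, relay, proxy, ingest, index, hub, mesh]
Visit core; enqueue mirror → queue [shard, relay, proxy, ingest, index, hub, mesh, mirror]
Visit shard; enqueue ledger → queue [relay, proxy, ingest, index, hub, mesh, mirror, ledger]
Visit relay; enqueue queue → queue [proxy, ingest, index, hub, mesh, mirror, ledger, queue]
Visit proxy → queue [ingest, index, hub, mesh, mirror, ledger, queue]
Visit ingest; enqueue broker → queue [index, hub, mesh, mirror, ledger, queue, broker]
Visit index; enqueue root, gate → queue [hub, mesh, mirror, ledger, queue, broker, root, gate]
Visit hub → queue [mesh, mirror, ledger, queue, broker, root, gate]
Visit mesh → queue [mirror, ledger, queue, broker, root, gate]
Visit mirror → queue [ledger, queue, broker, root, gate]
Visit ledger → queue [queue, broker, root, gate]
Visit queue; enqueue node → queue [broker, root, gate, node]
Visit broker → queue [root, gate, node]
Visit root → queue [gate, node]
Visit gate → queue [node]
Visit node → queue []

Visit order: back, peer, front, core, shard, relay, proxy, ingest, index, hub, mesh, mirror, ledger, queue, broker, root, gate, node

index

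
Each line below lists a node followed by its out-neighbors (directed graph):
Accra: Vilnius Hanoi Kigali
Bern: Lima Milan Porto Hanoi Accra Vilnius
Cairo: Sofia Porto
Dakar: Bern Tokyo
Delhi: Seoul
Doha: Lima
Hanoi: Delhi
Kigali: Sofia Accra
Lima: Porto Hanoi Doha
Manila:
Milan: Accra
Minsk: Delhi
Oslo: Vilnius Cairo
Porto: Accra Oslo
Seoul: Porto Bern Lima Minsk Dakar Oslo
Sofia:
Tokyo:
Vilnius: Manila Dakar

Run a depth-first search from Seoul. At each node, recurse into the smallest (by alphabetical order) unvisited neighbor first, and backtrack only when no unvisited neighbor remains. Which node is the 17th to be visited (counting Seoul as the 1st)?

Visit Seoul
Seoul → Bern
Bern → Accra
Accra → Hanoi
Hanoi → Delhi
Accra → Kigali
Kigali → Sofia
Accra → Vilnius
Vilnius → Dakar
Dakar → Tokyo
Vilnius → Manila
Bern → Lima
Lima → Doha
Lima → Porto
Porto → Oslo
Oslo → Cairo
Bern → Milan
Seoul → Minsk

Visit order: Seoul, Bern, Accra, Hanoi, Delhi, Kigali, Sofia, Vilnius, Dakar, Tokyo, Manila, Lima, Doha, Porto, Oslo, Cairo, Milan, Minsk

Milan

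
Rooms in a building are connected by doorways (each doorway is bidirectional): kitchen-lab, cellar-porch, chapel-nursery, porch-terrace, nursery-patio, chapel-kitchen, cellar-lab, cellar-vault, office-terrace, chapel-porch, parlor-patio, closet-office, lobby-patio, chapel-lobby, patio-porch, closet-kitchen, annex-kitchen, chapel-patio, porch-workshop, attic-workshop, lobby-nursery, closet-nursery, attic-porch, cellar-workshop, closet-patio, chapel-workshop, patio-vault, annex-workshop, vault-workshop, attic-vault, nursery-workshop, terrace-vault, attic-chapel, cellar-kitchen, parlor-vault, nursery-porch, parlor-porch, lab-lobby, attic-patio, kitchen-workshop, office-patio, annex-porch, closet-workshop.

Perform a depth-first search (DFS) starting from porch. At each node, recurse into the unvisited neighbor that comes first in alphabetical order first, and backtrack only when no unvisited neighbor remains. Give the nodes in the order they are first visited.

porch, annex, kitchen, cellar, lab, lobby, chapel, attic, patio, closet, nursery, workshop, vault, parlor, terrace, office

Visit porch
porch → annex
annex → kitchen
kitchen → cellar
cellar → lab
lab → lobby
lobby → chapel
chapel → attic
attic → patio
patio → closet
closet → nursery
nursery → workshop
workshop → vault
vault → parlor
vault → terrace
terrace → office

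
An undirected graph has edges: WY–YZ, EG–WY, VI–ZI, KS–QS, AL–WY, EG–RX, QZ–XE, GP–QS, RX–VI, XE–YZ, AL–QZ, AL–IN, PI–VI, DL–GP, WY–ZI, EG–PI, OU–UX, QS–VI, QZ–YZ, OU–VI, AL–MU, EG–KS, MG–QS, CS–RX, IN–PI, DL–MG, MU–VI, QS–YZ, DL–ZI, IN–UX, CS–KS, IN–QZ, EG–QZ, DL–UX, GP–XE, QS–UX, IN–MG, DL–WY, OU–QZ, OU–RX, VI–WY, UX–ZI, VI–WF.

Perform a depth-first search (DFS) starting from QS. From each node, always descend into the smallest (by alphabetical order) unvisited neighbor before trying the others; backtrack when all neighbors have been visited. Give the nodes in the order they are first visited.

QS → GP → DL → MG → IN → AL → MU → VI → OU → QZ → EG → KS → CS → RX → PI → WY → YZ → XE → ZI → UX → WF

Visit QS
QS → GP
GP → DL
DL → MG
MG → IN
IN → AL
AL → MU
MU → VI
VI → OU
OU → QZ
QZ → EG
EG → KS
KS → CS
CS → RX
EG → PI
EG → WY
WY → YZ
YZ → XE
WY → ZI
ZI → UX
VI → WF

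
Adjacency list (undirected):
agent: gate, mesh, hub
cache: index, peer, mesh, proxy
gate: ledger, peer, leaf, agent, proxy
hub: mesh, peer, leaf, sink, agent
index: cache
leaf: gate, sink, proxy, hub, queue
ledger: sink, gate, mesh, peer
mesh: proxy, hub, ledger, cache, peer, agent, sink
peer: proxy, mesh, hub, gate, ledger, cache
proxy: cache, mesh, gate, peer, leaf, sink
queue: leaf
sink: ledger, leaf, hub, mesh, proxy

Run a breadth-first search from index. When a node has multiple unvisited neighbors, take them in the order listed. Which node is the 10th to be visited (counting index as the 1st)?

Visit index; enqueue cache → queue [cache]
Visit cache; enqueue peer, mesh, proxy → queue [peer, mesh, proxy]
Visit peer; enqueue hub, gate, ledger → queue [mesh, proxy, hub, gate, ledger]
Visit mesh; enqueue agent, sink → queue [proxy, hub, gate, ledger, agent, sink]
Visit proxy; enqueue leaf → queue [hub, gate, ledger, agent, sink, leaf]
Visit hub → queue [gate, ledger, agent, sink, leaf]
Visit gate → queue [ledger, agent, sink, leaf]
Visit ledger → queue [agent, sink, leaf]
Visit agent → queue [sink, leaf]
Visit sink → queue [leaf]
Visit leaf; enqueue queue → queue [queue]
Visit queue → queue []

Visit order: index, cache, peer, mesh, proxy, hub, gate, ledger, agent, sink, leaf, queue

sink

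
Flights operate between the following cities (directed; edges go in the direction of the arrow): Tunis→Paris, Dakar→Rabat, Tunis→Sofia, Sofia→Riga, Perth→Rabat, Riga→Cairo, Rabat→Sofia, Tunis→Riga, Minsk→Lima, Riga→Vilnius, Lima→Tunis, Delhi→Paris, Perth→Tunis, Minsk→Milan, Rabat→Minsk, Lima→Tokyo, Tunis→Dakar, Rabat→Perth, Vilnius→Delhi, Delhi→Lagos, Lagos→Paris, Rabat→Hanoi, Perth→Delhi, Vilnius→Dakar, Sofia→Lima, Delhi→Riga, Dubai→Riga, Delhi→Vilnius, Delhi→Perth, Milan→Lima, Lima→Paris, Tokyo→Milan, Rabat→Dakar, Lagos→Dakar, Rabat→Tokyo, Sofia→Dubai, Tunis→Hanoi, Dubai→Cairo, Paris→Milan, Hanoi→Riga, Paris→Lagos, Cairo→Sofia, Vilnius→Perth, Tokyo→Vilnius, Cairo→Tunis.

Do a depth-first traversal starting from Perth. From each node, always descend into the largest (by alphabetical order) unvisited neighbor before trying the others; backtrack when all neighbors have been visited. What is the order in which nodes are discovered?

Perth -> Tunis -> Sofia -> Riga -> Vilnius -> Delhi -> Paris -> Milan -> Lima -> Tokyo -> Lagos -> Dakar -> Rabat -> Minsk -> Hanoi -> Cairo -> Dubai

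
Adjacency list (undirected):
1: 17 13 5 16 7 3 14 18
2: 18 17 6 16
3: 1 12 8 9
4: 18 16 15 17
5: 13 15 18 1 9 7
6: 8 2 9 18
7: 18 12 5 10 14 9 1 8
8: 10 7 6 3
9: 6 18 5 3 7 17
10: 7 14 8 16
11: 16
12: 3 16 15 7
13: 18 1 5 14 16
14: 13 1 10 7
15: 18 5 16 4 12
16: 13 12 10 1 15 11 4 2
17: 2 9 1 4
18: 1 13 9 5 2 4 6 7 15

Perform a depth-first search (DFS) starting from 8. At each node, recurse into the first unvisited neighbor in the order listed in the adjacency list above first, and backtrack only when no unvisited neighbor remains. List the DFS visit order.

Visit 8
8 → 10
10 → 7
7 → 18
18 → 1
1 → 17
17 → 2
2 → 6
6 → 9
9 → 5
5 → 13
13 → 14
13 → 16
16 → 12
12 → 3
12 → 15
15 → 4
16 → 11

8 -> 10 -> 7 -> 18 -> 1 -> 17 -> 2 -> 6 -> 9 -> 5 -> 13 -> 14 -> 16 -> 12 -> 3 -> 15 -> 4 -> 11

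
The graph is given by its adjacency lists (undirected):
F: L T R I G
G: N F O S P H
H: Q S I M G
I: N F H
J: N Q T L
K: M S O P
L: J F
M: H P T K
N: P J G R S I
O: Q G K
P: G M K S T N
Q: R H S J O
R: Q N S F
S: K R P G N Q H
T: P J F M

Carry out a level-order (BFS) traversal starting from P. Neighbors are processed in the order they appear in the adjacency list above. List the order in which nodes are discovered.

Visit P; enqueue G, M, K, S, T, N → queue [G, M, K, S, T, N]
Visit G; enqueue F, O, H → queue [M, K, S, T, N, F, O, H]
Visit M → queue [K, S, T, N, F, O, H]
Visit K → queue [S, T, N, F, O, H]
Visit S; enqueue R, Q → queue [T, N, F, O, H, R, Q]
Visit T; enqueue J → queue [N, F, O, H, R, Q, J]
Visit N; enqueue I → queue [F, O, H, R, Q, J, I]
Visit F; enqueue L → queue [O, H, R, Q, J, I, L]
Visit O → queue [H, R, Q, J, I, L]
Visit H → queue [R, Q, J, I, L]
Visit R → queue [Q, J, I, L]
Visit Q → queue [J, I, L]
Visit J → queue [I, L]
Visit I → queue [L]
Visit L → queue []

P, G, M, K, S, T, N, F, O, H, R, Q, J, I, L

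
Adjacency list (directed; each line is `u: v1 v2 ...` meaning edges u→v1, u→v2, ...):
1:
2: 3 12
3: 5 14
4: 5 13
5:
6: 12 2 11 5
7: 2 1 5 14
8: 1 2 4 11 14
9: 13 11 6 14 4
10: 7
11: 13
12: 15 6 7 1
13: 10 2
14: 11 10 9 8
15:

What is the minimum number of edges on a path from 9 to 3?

Level 0: 9
Level 1: 4, 6, 11, 13, 14
Level 2: 2, 5, 8, 10, 12
Level 3: 1, 3, 7, 15
3 first appears at level 3.

3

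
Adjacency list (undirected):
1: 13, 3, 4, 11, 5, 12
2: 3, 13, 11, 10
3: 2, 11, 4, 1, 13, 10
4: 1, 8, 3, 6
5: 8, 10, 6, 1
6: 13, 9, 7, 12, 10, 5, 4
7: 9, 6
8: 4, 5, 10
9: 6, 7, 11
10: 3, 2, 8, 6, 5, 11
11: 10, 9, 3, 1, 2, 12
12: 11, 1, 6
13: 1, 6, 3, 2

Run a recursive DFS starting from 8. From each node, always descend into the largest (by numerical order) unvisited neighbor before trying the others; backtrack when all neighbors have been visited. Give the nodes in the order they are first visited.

8 -> 10 -> 11 -> 12 -> 6 -> 13 -> 3 -> 4 -> 1 -> 5 -> 2 -> 9 -> 7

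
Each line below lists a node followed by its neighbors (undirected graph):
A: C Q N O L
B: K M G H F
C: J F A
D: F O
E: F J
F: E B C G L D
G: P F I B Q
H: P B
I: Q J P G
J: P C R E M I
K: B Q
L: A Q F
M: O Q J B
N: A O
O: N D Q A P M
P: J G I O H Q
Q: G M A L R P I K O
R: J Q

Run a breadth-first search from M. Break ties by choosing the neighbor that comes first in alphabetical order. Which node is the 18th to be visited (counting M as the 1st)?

Visit M; enqueue B, J, O, Q → queue [B, J, O, Q]
Visit B; enqueue F, G, H, K → queue [J, O, Q, F, G, H, K]
Visit J; enqueue C, E, I, P, R → queue [O, Q, F, G, H, K, C, E, I, P, R]
Visit O; enqueue A, D, N → queue [Q, F, G, H, K, C, E, I, P, R, A, D, N]
Visit Q; enqueue L → queue [F, G, H, K, C, E, I, P, R, A, D, N, L]
Visit F → queue [G, H, K, C, E, I, P, R, A, D, N, L]
Visit G → queue [H, K, C, E, I, P, R, A, D, N, L]
Visit H → queue [K, C, E, I, P, R, A, D, N, L]
Visit K → queue [C, E, I, P, R, A, D, N, L]
Visit C → queue [E, I, P, R, A, D, N, L]
Visit E → queue [I, P, R, A, D, N, L]
Visit I → queue [P, R, A, D, N, L]
Visit P → queue [R, A, D, N, L]
Visit R → queue [A, D, N, L]
Visit A → queue [D, N, L]
Visit D → queue [N, L]
Visit N → queue [L]
Visit L → queue []

Visit order: M, B, J, O, Q, F, G, H, K, C, E, I, P, R, A, D, N, L

L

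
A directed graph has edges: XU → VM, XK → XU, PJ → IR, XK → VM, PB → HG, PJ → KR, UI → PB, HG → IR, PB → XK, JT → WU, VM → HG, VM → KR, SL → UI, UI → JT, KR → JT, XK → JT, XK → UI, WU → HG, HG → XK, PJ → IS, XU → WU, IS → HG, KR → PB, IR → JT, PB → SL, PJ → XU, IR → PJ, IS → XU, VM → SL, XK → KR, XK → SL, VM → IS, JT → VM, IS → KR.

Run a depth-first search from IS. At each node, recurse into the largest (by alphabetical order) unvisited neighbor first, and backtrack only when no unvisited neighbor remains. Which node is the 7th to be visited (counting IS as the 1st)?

Visit IS
IS → XU
XU → WU
WU → HG
HG → XK
XK → VM
VM → SL
SL → UI
UI → PB
UI → JT
VM → KR
HG → IR
IR → PJ

Visit order: IS, XU, WU, HG, XK, VM, SL, UI, PB, JT, KR, IR, PJ

SL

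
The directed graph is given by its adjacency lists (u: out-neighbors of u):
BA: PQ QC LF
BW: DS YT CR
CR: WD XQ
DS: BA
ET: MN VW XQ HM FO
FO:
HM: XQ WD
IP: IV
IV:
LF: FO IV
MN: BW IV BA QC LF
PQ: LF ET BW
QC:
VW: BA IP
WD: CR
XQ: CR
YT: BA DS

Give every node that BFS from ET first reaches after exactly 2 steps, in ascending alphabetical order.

BA, BW, CR, IP, IV, LF, QC, WD

Level 0: ET
Level 1: FO, HM, MN, VW, XQ
Level 2: BA, BW, CR, IP, IV, LF, QC, WD
Level 3: DS, PQ, YT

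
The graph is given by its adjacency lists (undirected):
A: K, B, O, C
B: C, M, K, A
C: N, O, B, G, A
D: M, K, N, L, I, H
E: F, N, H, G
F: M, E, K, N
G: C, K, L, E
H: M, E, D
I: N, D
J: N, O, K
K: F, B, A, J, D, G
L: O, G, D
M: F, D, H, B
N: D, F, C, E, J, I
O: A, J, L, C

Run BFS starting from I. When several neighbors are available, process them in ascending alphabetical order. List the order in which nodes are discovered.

I D N H K L M C E F J A B G O

Visit I; enqueue D, N → queue [D, N]
Visit D; enqueue H, K, L, M → queue [N, H, K, L, M]
Visit N; enqueue C, E, F, J → queue [H, K, L, M, C, E, F, J]
Visit H → queue [K, L, M, C, E, F, J]
Visit K; enqueue A, B, G → queue [L, M, C, E, F, J, A, B, G]
Visit L; enqueue O → queue [M, C, E, F, J, A, B, G, O]
Visit M → queue [C, E, F, J, A, B, G, O]
Visit C → queue [E, F, J, A, B, G, O]
Visit E → queue [F, J, A, B, G, O]
Visit F → queue [J, A, B, G, O]
Visit J → queue [A, B, G, O]
Visit A → queue [B, G, O]
Visit B → queue [G, O]
Visit G → queue [O]
Visit O → queue []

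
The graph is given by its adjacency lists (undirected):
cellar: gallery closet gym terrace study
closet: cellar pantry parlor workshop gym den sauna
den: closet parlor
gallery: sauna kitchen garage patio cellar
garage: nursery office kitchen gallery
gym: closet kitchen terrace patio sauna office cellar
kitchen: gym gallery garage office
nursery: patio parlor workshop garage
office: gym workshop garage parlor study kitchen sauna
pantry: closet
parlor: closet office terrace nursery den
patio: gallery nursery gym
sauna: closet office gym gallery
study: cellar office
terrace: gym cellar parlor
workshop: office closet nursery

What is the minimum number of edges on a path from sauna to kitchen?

2

Level 0: sauna
Level 1: closet, gallery, gym, office
Level 2: cellar, den, garage, kitchen, pantry, parlor, patio, study, terrace, workshop
Level 3: nursery
kitchen first appears at level 2.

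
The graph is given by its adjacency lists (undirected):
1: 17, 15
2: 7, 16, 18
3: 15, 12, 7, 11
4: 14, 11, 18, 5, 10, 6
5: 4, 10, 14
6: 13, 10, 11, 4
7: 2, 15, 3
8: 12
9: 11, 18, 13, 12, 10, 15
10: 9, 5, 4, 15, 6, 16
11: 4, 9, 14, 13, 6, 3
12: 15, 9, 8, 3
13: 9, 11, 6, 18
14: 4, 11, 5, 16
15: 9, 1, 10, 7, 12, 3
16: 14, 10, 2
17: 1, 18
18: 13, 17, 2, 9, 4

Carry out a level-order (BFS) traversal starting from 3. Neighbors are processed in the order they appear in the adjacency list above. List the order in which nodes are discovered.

3 → 15 → 12 → 7 → 11 → 9 → 1 → 10 → 8 → 2 → 4 → 14 → 13 → 6 → 18 → 17 → 5 → 16

Visit 3; enqueue 15, 12, 7, 11 → queue [15, 12, 7, 11]
Visit 15; enqueue 9, 1, 10 → queue [12, 7, 11, 9, 1, 10]
Visit 12; enqueue 8 → queue [7, 11, 9, 1, 10, 8]
Visit 7; enqueue 2 → queue [11, 9, 1, 10, 8, 2]
Visit 11; enqueue 4, 14, 13, 6 → queue [9, 1, 10, 8, 2, 4, 14, 13, 6]
Visit 9; enqueue 18 → queue [1, 10, 8, 2, 4, 14, 13, 6, 18]
Visit 1; enqueue 17 → queue [10, 8, 2, 4, 14, 13, 6, 18, 17]
Visit 10; enqueue 5, 16 → queue [8, 2, 4, 14, 13, 6, 18, 17, 5, 16]
Visit 8 → queue [2, 4, 14, 13, 6, 18, 17, 5, 16]
Visit 2 → queue [4, 14, 13, 6, 18, 17, 5, 16]
Visit 4 → queue [14, 13, 6, 18, 17, 5, 16]
Visit 14 → queue [13, 6, 18, 17, 5, 16]
Visit 13 → queue [6, 18, 17, 5, 16]
Visit 6 → queue [18, 17, 5, 16]
Visit 18 → queue [17, 5, 16]
Visit 17 → queue [5, 16]
Visit 5 → queue [16]
Visit 16 → queue []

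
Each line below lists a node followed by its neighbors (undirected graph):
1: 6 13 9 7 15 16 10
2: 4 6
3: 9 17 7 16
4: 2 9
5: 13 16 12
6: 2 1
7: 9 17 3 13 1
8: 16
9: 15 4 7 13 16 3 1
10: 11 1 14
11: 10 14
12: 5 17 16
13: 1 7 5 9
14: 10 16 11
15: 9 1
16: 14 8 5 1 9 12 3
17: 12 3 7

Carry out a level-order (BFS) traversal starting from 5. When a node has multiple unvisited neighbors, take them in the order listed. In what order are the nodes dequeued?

Visit 5; enqueue 13, 16, 12 → queue [13, 16, 12]
Visit 13; enqueue 1, 7, 9 → queue [16, 12, 1, 7, 9]
Visit 16; enqueue 14, 8, 3 → queue [12, 1, 7, 9, 14, 8, 3]
Visit 12; enqueue 17 → queue [1, 7, 9, 14, 8, 3, 17]
Visit 1; enqueue 6, 15, 10 → queue [7, 9, 14, 8, 3, 17, 6, 15, 10]
Visit 7 → queue [9, 14, 8, 3, 17, 6, 15, 10]
Visit 9; enqueue 4 → queue [14, 8, 3, 17, 6, 15, 10, 4]
Visit 14; enqueue 11 → queue [8, 3, 17, 6, 15, 10, 4, 11]
Visit 8 → queue [3, 17, 6, 15, 10, 4, 11]
Visit 3 → queue [17, 6, 15, 10, 4, 11]
Visit 17 → queue [6, 15, 10, 4, 11]
Visit 6; enqueue 2 → queue [15, 10, 4, 11, 2]
Visit 15 → queue [10, 4, 11, 2]
Visit 10 → queue [4, 11, 2]
Visit 4 → queue [11, 2]
Visit 11 → queue [2]
Visit 2 → queue []

5 -> 13 -> 16 -> 12 -> 1 -> 7 -> 9 -> 14 -> 8 -> 3 -> 17 -> 6 -> 15 -> 10 -> 4 -> 11 -> 2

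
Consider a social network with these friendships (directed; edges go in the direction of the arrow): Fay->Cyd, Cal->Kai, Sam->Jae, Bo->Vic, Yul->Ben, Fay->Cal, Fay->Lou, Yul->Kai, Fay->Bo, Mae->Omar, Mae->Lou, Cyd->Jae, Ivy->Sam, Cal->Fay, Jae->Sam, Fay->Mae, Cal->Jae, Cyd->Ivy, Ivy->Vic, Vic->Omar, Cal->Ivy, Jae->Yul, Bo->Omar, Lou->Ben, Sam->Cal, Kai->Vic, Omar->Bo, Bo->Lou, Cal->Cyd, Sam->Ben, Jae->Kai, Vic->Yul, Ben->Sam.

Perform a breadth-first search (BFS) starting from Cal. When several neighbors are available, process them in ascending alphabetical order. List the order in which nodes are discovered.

Visit Cal; enqueue Cyd, Fay, Ivy, Jae, Kai → queue [Cyd, Fay, Ivy, Jae, Kai]
Visit Cyd → queue [Fay, Ivy, Jae, Kai]
Visit Fay; enqueue Bo, Lou, Mae → queue [Ivy, Jae, Kai, Bo, Lou, Mae]
Visit Ivy; enqueue Sam, Vic → queue [Jae, Kai, Bo, Lou, Mae, Sam, Vic]
Visit Jae; enqueue Yul → queue [Kai, Bo, Lou, Mae, Sam, Vic, Yul]
Visit Kai → queue [Bo, Lou, Mae, Sam, Vic, Yul]
Visit Bo; enqueue Omar → queue [Lou, Mae, Sam, Vic, Yul, Omar]
Visit Lou; enqueue Ben → queue [Mae, Sam, Vic, Yul, Omar, Ben]
Visit Mae → queue [Sam, Vic, Yul, Omar, Ben]
Visit Sam → queue [Vic, Yul, Omar, Ben]
Visit Vic → queue [Yul, Omar, Ben]
Visit Yul → queue [Omar, Ben]
Visit Omar → queue [Ben]
Visit Ben → queue []

Cal -> Cyd -> Fay -> Ivy -> Jae -> Kai -> Bo -> Lou -> Mae -> Sam -> Vic -> Yul -> Omar -> Ben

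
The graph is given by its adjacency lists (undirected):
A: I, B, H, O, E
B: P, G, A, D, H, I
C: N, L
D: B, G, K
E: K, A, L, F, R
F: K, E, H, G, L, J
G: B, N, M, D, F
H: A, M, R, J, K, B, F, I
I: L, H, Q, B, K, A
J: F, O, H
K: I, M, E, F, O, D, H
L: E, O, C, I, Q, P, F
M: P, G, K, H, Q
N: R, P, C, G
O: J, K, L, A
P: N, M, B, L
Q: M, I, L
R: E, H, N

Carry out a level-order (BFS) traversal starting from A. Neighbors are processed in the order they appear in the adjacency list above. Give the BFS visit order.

A, I, B, H, O, E, L, Q, K, P, G, D, M, R, J, F, C, N

Visit A; enqueue I, B, H, O, E → queue [I, B, H, O, E]
Visit I; enqueue L, Q, K → queue [B, H, O, E, L, Q, K]
Visit B; enqueue P, G, D → queue [H, O, E, L, Q, K, P, G, D]
Visit H; enqueue M, R, J, F → queue [O, E, L, Q, K, P, G, D, M, R, J, F]
Visit O → queue [E, L, Q, K, P, G, D, M, R, J, F]
Visit E → queue [L, Q, K, P, G, D, M, R, J, F]
Visit L; enqueue C → queue [Q, K, P, G, D, M, R, J, F, C]
Visit Q → queue [K, P, G, D, M, R, J, F, C]
Visit K → queue [P, G, D, M, R, J, F, C]
Visit P; enqueue N → queue [G, D, M, R, J, F, C, N]
Visit G → queue [D, M, R, J, F, C, N]
Visit D → queue [M, R, J, F, C, N]
Visit M → queue [R, J, F, C, N]
Visit R → queue [J, F, C, N]
Visit J → queue [F, C, N]
Visit F → queue [C, N]
Visit C → queue [N]
Visit N → queue []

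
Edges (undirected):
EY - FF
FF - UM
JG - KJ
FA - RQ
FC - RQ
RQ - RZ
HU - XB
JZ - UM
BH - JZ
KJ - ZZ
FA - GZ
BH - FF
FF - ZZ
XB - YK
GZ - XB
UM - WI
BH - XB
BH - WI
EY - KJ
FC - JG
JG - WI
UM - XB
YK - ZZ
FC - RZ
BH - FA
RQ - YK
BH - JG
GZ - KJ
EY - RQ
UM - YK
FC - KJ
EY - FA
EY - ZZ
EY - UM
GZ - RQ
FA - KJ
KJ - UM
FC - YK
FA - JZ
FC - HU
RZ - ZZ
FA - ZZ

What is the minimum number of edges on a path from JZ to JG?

Level 0: JZ
Level 1: BH, FA, UM
Level 2: EY, FF, GZ, JG, KJ, RQ, WI, XB, YK, ZZ
Level 3: FC, HU, RZ
JG first appears at level 2.

2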